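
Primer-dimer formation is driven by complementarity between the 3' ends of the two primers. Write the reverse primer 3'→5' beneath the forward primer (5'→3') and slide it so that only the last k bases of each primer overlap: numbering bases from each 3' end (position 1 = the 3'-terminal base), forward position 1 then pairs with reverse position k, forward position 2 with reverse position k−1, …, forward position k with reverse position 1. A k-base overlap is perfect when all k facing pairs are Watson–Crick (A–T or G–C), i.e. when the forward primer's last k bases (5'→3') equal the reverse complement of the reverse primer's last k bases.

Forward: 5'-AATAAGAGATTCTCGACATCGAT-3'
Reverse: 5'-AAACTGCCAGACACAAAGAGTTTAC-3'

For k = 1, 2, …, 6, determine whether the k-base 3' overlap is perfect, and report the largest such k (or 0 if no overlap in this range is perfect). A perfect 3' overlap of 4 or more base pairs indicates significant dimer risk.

Longest perfect overlap: 0 complementary base pairs; below the dimer-risk threshold (threshold 4).

Last 6 bases (5'→3') — forward …ATCGAT, reverse …GTTTAC.
Reverse complement of the reverse primer's last 6 bases: GTAAAC; its first k bases are the reverse complement of the reverse primer's last k bases, so a perfect k-base overlap needs the forward primer's last k bases to equal them.
Comparing (forward last k vs required): k=1: T vs G ✗; k=2: AT vs GT ✗; k=3: GAT vs GTA ✗; k=4: CGAT vs GTAA ✗; k=5: TCGAT vs GTAAA ✗; k=6: ATCGAT vs GTAAAC ✗.
No overlap length from 1 to 6 is perfect, so the longest perfect 3' overlap is 0.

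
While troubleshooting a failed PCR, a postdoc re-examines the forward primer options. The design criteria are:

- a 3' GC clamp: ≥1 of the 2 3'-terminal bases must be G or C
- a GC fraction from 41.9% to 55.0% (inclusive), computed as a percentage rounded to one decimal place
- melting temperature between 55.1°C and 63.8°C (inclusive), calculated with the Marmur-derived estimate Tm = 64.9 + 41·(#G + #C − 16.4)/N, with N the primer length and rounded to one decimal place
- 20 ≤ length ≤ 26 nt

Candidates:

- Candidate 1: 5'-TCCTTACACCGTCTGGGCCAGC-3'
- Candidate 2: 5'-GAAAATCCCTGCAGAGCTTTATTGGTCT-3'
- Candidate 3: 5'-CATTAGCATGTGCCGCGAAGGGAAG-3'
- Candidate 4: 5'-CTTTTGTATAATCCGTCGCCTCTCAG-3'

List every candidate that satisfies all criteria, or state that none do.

Candidate 1 (22 nt, A=3 T=5 G=5 C=9): 3' end GC has 2 G/C ✓; GC 14/22 = 63.6%, outside 41.9–55.0% ✗; Tm = 64.9 + 41·(14 − 16.4)/22 = 60.4°C ✓; length 22 ✓ — fails.
Candidate 2 (28 nt, A=7 T=9 G=6 C=6): 3' end CT has 1 G/C ✓; GC 12/28 = 42.9% ✓; Tm = 64.9 + 41·(12 − 16.4)/28 = 58.5°C ✓; length 28, outside 20–26 ✗ — fails.
Candidate 3 (25 nt, A=7 T=4 G=9 C=5): 3' end AG has 1 G/C ✓; GC 14/25 = 56.0%, outside 41.9–55.0% ✗; Tm = 64.9 + 41·(14 − 16.4)/25 = 61.0°C ✓; length 25 ✓ — fails.
Candidate 4 (26 nt, A=4 T=10 G=4 C=8): 3' end AG has 1 G/C ✓; GC 12/26 = 46.2% ✓; Tm = 64.9 + 41·(12 − 16.4)/26 = 58.0°C ✓; length 26 ✓ — passes.

Candidate 4 only.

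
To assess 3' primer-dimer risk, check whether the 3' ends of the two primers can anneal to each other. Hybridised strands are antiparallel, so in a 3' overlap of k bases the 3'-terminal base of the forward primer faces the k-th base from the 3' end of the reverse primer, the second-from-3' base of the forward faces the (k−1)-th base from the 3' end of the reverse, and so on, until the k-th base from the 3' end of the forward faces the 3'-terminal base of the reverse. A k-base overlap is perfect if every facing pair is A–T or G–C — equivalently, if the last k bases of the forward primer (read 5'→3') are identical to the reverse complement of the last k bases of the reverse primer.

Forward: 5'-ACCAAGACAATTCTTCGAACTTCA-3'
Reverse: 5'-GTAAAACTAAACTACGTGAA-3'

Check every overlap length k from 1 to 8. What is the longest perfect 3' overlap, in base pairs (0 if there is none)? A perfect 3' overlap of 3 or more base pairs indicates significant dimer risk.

Longest perfect overlap: 4 complementary base pairs; significant dimer risk (threshold 3).

Last 8 bases (5'→3') — forward …GAACTTCA, reverse …TACGTGAA.
Reverse complement of the reverse primer's last 8 bases: TTCACGTA; its first k bases are the reverse complement of the reverse primer's last k bases, so a perfect k-base overlap needs the forward primer's last k bases to equal them.
Comparing (forward last k vs required): k=1: A vs T ✗; k=2: CA vs TT ✗; k=3: TCA vs TTC ✗; k=4: TTCA vs TTCA ✓; k=5: CTTCA vs TTCAC ✗; k=6: ACTTCA vs TTCACG ✗; k=7: AACTTCA vs TTCACGT ✗; k=8: GAACTTCA vs TTCACGTA ✗.
Only k = 4 is perfect, so the longest perfect 3' overlap is 4.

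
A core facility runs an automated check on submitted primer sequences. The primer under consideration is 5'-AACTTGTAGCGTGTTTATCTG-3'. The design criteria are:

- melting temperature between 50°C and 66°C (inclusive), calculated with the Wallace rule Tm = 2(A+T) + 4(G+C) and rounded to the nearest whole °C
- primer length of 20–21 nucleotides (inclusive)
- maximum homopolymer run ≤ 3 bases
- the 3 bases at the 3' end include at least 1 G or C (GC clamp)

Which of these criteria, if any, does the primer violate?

Meets all criteria.

Base counts: A=4, T=9, G=5, C=3 (length 21).
Tm: Tm = 2·13 + 4·8 = 58°C ✓
length: length 21 ✓
homopolymer run: longest run = 3 ✓
GC clamp: 3' end CTG has 2 G/C ✓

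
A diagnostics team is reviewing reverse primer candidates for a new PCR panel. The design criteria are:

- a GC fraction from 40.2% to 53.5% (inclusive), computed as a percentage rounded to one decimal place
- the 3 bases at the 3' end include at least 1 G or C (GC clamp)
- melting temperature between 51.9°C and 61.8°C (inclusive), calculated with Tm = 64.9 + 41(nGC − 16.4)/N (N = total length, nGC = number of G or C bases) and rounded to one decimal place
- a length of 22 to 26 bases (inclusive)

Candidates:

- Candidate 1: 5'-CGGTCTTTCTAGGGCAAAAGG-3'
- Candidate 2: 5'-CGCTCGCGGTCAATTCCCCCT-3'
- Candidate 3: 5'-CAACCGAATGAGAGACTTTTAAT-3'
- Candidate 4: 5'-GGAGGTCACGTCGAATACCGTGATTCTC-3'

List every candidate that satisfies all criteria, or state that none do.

None of the candidates satisfy all criteria.

Candidate 1 (21 nt, A=5 T=5 G=7 C=4): GC 11/21 = 52.4% ✓; 3' end AGG has 2 G/C ✓; Tm = 64.9 + 41·(11 − 16.4)/21 = 54.4°C ✓; length 21, outside 22–26 ✗ — fails.
Candidate 2 (21 nt, A=2 T=5 G=4 C=10): GC 14/21 = 66.7%, outside 40.2–53.5% ✗; 3' end CCT has 2 G/C ✓; Tm = 64.9 + 41·(14 − 16.4)/21 = 60.2°C ✓; length 21, outside 22–26 ✗ — fails.
Candidate 3 (23 nt, A=9 T=6 G=4 C=4): GC 8/23 = 34.8%, outside 40.2–53.5% ✗; 3' end AAT has 0 G/C, need ≥1 ✗; Tm = 64.9 + 41·(8 − 16.4)/23 = 49.9°C, outside 51.9–61.8°C ✗; length 23 ✓ — fails.
Candidate 4 (28 nt, A=6 T=7 G=8 C=7): GC 15/28 = 53.6%, outside 40.2–53.5% ✗; 3' end CTC has 2 G/C ✓; Tm = 64.9 + 41·(15 − 16.4)/28 = 62.9°C, outside 51.9–61.8°C ✗; length 28, outside 22–26 ✗ — fails.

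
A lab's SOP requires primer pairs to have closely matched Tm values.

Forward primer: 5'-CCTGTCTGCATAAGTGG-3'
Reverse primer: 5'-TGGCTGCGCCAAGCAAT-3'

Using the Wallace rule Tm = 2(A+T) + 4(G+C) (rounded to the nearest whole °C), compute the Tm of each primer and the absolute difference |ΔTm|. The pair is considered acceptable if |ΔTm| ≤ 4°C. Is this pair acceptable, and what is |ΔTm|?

Forward: A=3 T=5 G=5 C=4 → Tm = 2·8 + 4·9 = 52°C.
Reverse: A=4 T=3 G=5 C=5 → Tm = 2·7 + 4·10 = 54°C.
|ΔTm| = |52 − 54| = 2°C, ≤ 4°C.

|ΔTm| = 2°C; the pair is acceptable.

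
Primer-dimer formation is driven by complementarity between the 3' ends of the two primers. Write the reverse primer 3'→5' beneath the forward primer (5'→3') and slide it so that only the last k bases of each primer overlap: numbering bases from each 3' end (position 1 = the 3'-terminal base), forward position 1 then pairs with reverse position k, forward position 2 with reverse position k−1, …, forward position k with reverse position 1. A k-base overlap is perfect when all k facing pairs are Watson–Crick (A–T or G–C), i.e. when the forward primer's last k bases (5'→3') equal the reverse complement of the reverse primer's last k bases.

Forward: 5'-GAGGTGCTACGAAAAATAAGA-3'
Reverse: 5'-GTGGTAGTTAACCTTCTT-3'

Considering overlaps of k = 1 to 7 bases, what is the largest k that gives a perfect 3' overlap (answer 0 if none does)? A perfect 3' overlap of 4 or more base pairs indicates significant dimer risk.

Last 7 bases (5'→3') — forward …AATAAGA, reverse …CCTTCTT.
Reverse complement of the reverse primer's last 7 bases: AAGAAGG; its first k bases are the reverse complement of the reverse primer's last k bases, so a perfect k-base overlap needs the forward primer's last k bases to equal them.
Comparing (forward last k vs required): k=1: A vs A ✓; k=2: GA vs AA ✗; k=3: AGA vs AAG ✗; k=4: AAGA vs AAGA ✓; k=5: TAAGA vs AAGAA ✗; k=6: ATAAGA vs AAGAAG ✗; k=7: AATAAGA vs AAGAAGG ✗.
Perfect overlaps at k = 1, 4; the largest is 4.

Longest perfect overlap: 4 complementary base pairs; significant dimer risk (threshold 4).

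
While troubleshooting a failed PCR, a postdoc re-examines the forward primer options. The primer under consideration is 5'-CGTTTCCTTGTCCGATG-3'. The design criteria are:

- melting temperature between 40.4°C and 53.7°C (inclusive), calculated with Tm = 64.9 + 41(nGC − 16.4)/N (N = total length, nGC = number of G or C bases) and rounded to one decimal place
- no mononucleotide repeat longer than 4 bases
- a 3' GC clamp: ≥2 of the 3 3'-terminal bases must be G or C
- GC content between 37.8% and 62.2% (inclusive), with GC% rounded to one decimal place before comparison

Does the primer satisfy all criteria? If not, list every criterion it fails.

Base counts: A=1, T=7, G=4, C=5 (length 17).
Tm: Tm = 64.9 + 41·(9 − 16.4)/17 = 47.1°C ✓
homopolymer run: longest run = 3 ✓
GC clamp: 3' end ATG has 1 G/C, need ≥2 ✗
GC content: GC 9/17 = 52.9% ✓

Fails: GC clamp.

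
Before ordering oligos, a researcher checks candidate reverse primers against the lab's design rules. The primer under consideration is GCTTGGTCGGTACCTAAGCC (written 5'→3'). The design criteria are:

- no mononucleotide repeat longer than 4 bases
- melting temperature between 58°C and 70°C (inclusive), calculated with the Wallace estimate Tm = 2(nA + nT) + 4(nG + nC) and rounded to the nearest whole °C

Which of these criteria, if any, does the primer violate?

Base counts: A=3, T=5, G=6, C=6 (length 20).
homopolymer run: longest run = 2 ✓
Tm: Tm = 2·8 + 4·12 = 64°C ✓

Meets all criteria.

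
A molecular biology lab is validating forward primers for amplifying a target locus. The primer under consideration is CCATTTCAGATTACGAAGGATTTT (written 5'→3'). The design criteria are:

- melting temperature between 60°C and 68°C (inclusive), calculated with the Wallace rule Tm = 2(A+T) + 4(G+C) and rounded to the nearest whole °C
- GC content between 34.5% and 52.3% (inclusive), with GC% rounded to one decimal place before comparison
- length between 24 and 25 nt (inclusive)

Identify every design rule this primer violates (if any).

Base counts: A=7, T=9, G=4, C=4 (length 24).
Tm: Tm = 2·16 + 4·8 = 64°C ✓
GC content: GC 8/24 = 33.3%, outside 34.5–52.3% ✗
length: length 24 ✓

Fails: GC content.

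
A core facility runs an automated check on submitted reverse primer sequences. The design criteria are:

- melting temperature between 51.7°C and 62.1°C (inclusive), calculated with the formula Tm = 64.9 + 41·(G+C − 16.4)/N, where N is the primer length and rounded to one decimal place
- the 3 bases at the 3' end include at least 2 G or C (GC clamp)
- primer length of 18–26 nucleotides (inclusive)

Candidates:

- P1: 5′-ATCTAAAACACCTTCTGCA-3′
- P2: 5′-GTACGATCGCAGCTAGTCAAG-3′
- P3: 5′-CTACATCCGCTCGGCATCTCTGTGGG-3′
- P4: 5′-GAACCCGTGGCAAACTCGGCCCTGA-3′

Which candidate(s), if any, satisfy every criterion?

None of the candidates satisfy all criteria.

P1 (19 nt, A=7 T=5 G=1 C=6): Tm = 64.9 + 41·(7 − 16.4)/19 = 44.6°C, outside 51.7–62.1°C ✗; 3' end GCA has 2 G/C ✓; length 19 ✓ — fails.
P2 (21 nt, A=6 T=4 G=6 C=5): Tm = 64.9 + 41·(11 − 16.4)/21 = 54.4°C ✓; 3' end AAG has 1 G/C, need ≥2 ✗; length 21 ✓ — fails.
P3 (26 nt, A=3 T=7 G=7 C=9): Tm = 64.9 + 41·(16 − 16.4)/26 = 64.3°C, outside 51.7–62.1°C ✗; 3' end GGG has 3 G/C ✓; length 26 ✓ — fails.
P4 (25 nt, A=6 T=3 G=7 C=9): Tm = 64.9 + 41·(16 − 16.4)/25 = 64.2°C, outside 51.7–62.1°C ✗; 3' end TGA has 1 G/C, need ≥2 ✗; length 25 ✓ — fails.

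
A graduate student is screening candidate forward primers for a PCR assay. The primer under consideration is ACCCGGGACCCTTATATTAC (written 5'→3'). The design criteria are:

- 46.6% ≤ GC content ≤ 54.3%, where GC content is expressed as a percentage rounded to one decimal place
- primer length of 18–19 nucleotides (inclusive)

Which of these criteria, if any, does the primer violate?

Fails: length.

Base counts: A=5, T=5, G=3, C=7 (length 20).
GC content: GC 10/20 = 50.0% ✓
length: length 20, outside 18–19 ✗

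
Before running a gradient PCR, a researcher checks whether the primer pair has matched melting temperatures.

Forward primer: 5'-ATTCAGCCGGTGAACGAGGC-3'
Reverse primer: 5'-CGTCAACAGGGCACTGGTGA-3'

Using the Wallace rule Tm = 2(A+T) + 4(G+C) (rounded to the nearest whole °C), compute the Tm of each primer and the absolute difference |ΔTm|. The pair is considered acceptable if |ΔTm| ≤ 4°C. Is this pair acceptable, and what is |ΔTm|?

|ΔTm| = 0°C; the pair is acceptable.

Forward: A=5 T=3 G=7 C=5 → Tm = 2·8 + 4·12 = 64°C.
Reverse: A=5 T=3 G=7 C=5 → Tm = 2·8 + 4·12 = 64°C.
|ΔTm| = |64 − 64| = 0°C, ≤ 4°C.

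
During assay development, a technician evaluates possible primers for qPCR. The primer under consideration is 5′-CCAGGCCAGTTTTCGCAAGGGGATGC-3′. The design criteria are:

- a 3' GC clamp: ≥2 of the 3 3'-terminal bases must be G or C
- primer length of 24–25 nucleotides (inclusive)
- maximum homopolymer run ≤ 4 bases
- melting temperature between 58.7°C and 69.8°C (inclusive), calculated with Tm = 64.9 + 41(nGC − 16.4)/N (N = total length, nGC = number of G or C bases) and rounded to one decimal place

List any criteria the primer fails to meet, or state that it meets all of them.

Base counts: A=5, T=5, G=9, C=7 (length 26).
GC clamp: 3' end TGC has 2 G/C ✓
length: length 26, outside 24–25 ✗
homopolymer run: longest run = 4 ✓
Tm: Tm = 64.9 + 41·(16 − 16.4)/26 = 64.3°C ✓

Fails: length.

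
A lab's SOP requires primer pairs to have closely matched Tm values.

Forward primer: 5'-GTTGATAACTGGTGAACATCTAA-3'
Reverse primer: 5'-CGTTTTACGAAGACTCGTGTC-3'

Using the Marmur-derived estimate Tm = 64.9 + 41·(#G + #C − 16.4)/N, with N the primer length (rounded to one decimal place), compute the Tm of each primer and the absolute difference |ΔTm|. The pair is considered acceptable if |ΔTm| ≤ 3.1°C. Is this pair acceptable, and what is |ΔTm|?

|ΔTm| = 2.5°C; the pair is acceptable.

Forward: G+C = 8, N = 23 → Tm = 64.9 + 41·(8 − 16.4)/23 = 49.9°C.
Reverse: G+C = 10, N = 21 → Tm = 64.9 + 41·(10 − 16.4)/21 = 52.4°C.
|ΔTm| = |49.9 − 52.4| = 2.5°C, ≤ 3.1°C.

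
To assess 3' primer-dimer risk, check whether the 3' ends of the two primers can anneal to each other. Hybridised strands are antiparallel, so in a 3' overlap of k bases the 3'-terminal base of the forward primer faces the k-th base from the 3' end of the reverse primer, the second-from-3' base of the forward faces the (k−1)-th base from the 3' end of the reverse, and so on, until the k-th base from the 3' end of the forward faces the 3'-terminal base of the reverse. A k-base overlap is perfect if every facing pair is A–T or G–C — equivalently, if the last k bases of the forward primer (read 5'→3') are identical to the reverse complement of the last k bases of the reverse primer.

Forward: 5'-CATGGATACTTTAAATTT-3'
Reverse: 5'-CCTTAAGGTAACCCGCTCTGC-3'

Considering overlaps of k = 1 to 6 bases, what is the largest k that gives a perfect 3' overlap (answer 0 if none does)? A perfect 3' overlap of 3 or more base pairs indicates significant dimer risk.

Last 6 bases (5'→3') — forward …AAATTT, reverse …CTCTGC.
Reverse complement of the reverse primer's last 6 bases: GCAGAG; its first k bases are the reverse complement of the reverse primer's last k bases, so a perfect k-base overlap needs the forward primer's last k bases to equal them.
Comparing (forward last k vs required): k=1: T vs G ✗; k=2: TT vs GC ✗; k=3: TTT vs GCA ✗; k=4: ATTT vs GCAG ✗; k=5: AATTT vs GCAGA ✗; k=6: AAATTT vs GCAGAG ✗.
No overlap length from 1 to 6 is perfect, so the longest perfect 3' overlap is 0.

Longest perfect overlap: 0 complementary base pairs; below the dimer-risk threshold (threshold 3).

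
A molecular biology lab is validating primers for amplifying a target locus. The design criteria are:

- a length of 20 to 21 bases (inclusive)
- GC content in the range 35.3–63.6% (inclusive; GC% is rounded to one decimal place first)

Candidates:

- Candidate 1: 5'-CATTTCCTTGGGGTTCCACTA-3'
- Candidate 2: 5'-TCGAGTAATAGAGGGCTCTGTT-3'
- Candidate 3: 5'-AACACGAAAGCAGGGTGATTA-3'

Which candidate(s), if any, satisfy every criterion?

Candidate 1 and Candidate 3.

Candidate 1 (21 nt, A=3 T=8 G=4 C=6): length 21 ✓; GC 10/21 = 47.6% ✓ — passes.
Candidate 2 (22 nt, A=5 T=7 G=7 C=3): length 22, outside 20–21 ✗; GC 10/22 = 45.5% ✓ — fails.
Candidate 3 (21 nt, A=9 T=3 G=6 C=3): length 21 ✓; GC 9/21 = 42.9% ✓ — passes.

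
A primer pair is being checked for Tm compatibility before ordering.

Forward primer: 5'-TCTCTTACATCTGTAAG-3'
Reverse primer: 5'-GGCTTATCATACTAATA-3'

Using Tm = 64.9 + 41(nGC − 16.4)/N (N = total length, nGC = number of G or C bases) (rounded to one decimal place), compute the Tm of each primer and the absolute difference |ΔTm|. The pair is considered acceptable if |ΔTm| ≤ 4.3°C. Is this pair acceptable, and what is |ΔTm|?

|ΔTm| = 2.4°C; the pair is acceptable.

Forward: G+C = 6, N = 17 → Tm = 64.9 + 41·(6 − 16.4)/17 = 39.8°C.
Reverse: G+C = 5, N = 17 → Tm = 64.9 + 41·(5 − 16.4)/17 = 37.4°C.
|ΔTm| = |39.8 − 37.4| = 2.4°C, ≤ 4.3°C.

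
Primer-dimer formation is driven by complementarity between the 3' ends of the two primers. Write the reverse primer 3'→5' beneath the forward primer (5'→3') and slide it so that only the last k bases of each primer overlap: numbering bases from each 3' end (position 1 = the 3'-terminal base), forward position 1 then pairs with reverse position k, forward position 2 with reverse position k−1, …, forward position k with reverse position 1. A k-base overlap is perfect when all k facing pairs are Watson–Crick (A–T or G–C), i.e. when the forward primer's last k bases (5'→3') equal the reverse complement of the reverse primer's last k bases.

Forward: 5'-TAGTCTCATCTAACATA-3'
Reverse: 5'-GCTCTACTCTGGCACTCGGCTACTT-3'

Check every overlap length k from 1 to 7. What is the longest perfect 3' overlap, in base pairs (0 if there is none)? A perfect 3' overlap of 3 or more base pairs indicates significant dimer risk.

Longest perfect overlap: 1 complementary base pair; below the dimer-risk threshold (threshold 3).

Last 7 bases (5'→3') — forward …TAACATA, reverse …GCTACTT.
Reverse complement of the reverse primer's last 7 bases: AAGTAGC; its first k bases are the reverse complement of the reverse primer's last k bases, so a perfect k-base overlap needs the forward primer's last k bases to equal them.
Comparing (forward last k vs required): k=1: A vs A ✓; k=2: TA vs AA ✗; k=3: ATA vs AAG ✗; k=4: CATA vs AAGT ✗; k=5: ACATA vs AAGTA ✗; k=6: AACATA vs AAGTAG ✗; k=7: TAACATA vs AAGTAGC ✗.
Only k = 1 is perfect, so the longest perfect 3' overlap is 1.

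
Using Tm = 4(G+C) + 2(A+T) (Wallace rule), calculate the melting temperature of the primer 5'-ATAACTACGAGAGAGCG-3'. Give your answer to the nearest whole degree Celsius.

50°C

Base counts: A=7, T=2, G=5, C=3 (length 17).
Tm = 2·(7+2) + 4·(5+3) = 2·9 + 4·8 = 18 + 32 = 50°C.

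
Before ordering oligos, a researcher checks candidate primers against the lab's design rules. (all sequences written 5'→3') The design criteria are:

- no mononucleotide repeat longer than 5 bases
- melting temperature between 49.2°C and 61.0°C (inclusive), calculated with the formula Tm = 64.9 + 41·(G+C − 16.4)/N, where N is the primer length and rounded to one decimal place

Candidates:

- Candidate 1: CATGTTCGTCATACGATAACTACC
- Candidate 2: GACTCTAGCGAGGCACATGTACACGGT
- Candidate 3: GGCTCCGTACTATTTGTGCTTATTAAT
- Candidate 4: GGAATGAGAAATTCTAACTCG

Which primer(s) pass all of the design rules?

Candidate 1 (24 nt, A=7 T=7 G=3 C=7): longest run = 2 ✓; Tm = 64.9 + 41·(10 − 16.4)/24 = 54.0°C ✓ — passes.
Candidate 2 (27 nt, A=7 T=5 G=8 C=7): longest run = 2 ✓; Tm = 64.9 + 41·(15 − 16.4)/27 = 62.8°C, outside 49.2–61.0°C ✗ — fails.
Candidate 3 (27 nt, A=5 T=12 G=5 C=5): longest run = 3 ✓; Tm = 64.9 + 41·(10 − 16.4)/27 = 55.2°C ✓ — passes.
Candidate 4 (21 nt, A=8 T=5 G=5 C=3): longest run = 3 ✓; Tm = 64.9 + 41·(8 − 16.4)/21 = 48.5°C, outside 49.2–61.0°C ✗ — fails.

Candidate 1 and Candidate 3.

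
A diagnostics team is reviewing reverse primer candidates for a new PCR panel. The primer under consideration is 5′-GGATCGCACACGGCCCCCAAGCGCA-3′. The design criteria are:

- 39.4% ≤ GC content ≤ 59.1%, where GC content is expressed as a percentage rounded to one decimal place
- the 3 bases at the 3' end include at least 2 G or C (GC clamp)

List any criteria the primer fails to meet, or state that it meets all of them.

Fails: GC content.

Base counts: A=6, T=1, G=7, C=11 (length 25).
GC content: GC 18/25 = 72.0%, outside 39.4–59.1% ✗
GC clamp: 3' end GCA has 2 G/C ✓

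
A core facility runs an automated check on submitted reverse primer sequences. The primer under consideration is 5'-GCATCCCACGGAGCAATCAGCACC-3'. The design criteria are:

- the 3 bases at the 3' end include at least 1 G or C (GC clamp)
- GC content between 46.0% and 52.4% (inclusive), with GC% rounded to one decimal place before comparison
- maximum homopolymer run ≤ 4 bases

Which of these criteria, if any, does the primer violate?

Base counts: A=7, T=2, G=5, C=10 (length 24).
GC clamp: 3' end ACC has 2 G/C ✓
GC content: GC 15/24 = 62.5%, outside 46.0–52.4% ✗
homopolymer run: longest run = 3 ✓

Fails: GC content.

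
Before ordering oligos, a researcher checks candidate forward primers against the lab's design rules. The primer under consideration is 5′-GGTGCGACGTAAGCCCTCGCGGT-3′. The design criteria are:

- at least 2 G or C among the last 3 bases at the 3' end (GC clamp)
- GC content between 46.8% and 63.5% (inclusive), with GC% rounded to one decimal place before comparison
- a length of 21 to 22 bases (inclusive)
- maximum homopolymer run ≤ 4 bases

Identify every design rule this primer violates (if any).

Base counts: A=3, T=4, G=9, C=7 (length 23).
GC clamp: 3' end GGT has 2 G/C ✓
GC content: GC 16/23 = 69.6%, outside 46.8–63.5% ✗
length: length 23, outside 21–22 ✗
homopolymer run: longest run = 3 ✓

Fails: GC content, length.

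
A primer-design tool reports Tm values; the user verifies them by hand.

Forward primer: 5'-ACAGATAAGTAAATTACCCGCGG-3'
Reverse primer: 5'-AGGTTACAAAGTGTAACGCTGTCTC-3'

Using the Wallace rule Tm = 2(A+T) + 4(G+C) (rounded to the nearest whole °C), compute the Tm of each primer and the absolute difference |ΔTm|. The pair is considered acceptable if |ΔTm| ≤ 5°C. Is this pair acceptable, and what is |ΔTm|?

|ΔTm| = 6°C; the pair is not acceptable.

Forward: A=9 T=4 G=5 C=5 → Tm = 2·13 + 4·10 = 66°C.
Reverse: A=7 T=7 G=6 C=5 → Tm = 2·14 + 4·11 = 72°C.
|ΔTm| = |66 − 72| = 6°C, > 5°C.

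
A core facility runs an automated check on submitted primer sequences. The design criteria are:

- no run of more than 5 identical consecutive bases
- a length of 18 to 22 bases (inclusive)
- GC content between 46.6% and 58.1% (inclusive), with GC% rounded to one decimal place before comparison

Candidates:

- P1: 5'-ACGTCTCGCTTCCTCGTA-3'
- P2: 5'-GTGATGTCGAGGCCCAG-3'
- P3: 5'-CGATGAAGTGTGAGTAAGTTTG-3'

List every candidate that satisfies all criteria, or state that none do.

P1 (18 nt, A=2 T=6 G=3 C=7): longest run = 2 ✓; length 18 ✓; GC 10/18 = 55.6% ✓ — passes.
P2 (17 nt, A=3 T=3 G=7 C=4): longest run = 3 ✓; length 17, outside 18–22 ✗; GC 11/17 = 64.7%, outside 46.6–58.1% ✗ — fails.
P3 (22 nt, A=6 T=7 G=8 C=1): longest run = 3 ✓; length 22 ✓; GC 9/22 = 40.9%, outside 46.6–58.1% ✗ — fails.

P1 only.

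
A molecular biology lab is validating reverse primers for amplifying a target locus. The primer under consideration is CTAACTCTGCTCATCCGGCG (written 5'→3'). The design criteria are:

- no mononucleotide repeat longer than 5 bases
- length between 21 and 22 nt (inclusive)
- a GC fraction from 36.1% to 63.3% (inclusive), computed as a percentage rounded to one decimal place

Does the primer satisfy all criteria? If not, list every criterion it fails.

Base counts: A=3, T=5, G=4, C=8 (length 20).
homopolymer run: longest run = 2 ✓
length: length 20, outside 21–22 ✗
GC content: GC 12/20 = 60.0% ✓

Fails: length.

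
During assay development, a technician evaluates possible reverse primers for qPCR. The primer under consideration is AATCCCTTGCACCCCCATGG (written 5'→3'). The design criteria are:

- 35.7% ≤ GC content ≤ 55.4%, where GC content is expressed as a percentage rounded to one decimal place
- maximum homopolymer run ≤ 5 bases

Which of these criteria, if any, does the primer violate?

Fails: GC content.

Base counts: A=4, T=4, G=3, C=9 (length 20).
GC content: GC 12/20 = 60.0%, outside 35.7–55.4% ✗
homopolymer run: longest run = 5 ✓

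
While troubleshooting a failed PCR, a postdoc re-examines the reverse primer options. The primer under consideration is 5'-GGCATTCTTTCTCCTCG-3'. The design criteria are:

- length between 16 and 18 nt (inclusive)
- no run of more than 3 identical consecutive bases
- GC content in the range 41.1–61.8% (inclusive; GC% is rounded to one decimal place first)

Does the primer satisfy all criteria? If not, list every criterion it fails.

Meets all criteria.

Base counts: A=1, T=7, G=3, C=6 (length 17).
length: length 17 ✓
homopolymer run: longest run = 3 ✓
GC content: GC 9/17 = 52.9% ✓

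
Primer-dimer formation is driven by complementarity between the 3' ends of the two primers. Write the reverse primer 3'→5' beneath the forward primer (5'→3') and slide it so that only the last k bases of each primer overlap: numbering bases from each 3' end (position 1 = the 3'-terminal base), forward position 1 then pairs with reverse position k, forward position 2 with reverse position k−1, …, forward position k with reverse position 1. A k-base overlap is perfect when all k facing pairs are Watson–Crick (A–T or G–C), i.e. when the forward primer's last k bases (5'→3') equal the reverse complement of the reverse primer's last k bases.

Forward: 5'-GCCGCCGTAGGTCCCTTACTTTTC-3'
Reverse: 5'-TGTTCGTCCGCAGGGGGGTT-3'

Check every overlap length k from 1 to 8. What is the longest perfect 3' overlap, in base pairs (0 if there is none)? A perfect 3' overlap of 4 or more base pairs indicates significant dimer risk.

Last 8 bases (5'→3') — forward …TACTTTTC, reverse …GGGGGGTT.
Reverse complement of the reverse primer's last 8 bases: AACCCCCC; its first k bases are the reverse complement of the reverse primer's last k bases, so a perfect k-base overlap needs the forward primer's last k bases to equal them.
Comparing (forward last k vs required): k=1: C vs A ✗; k=2: TC vs AA ✗; k=3: TTC vs AAC ✗; k=4: TTTC vs AACC ✗; k=5: TTTTC vs AACCC ✗; k=6: CTTTTC vs AACCCC ✗; k=7: ACTTTTC vs AACCCCC ✗; k=8: TACTTTTC vs AACCCCCC ✗.
No overlap length from 1 to 8 is perfect, so the longest perfect 3' overlap is 0.

Longest perfect overlap: 0 complementary base pairs; below the dimer-risk threshold (threshold 4).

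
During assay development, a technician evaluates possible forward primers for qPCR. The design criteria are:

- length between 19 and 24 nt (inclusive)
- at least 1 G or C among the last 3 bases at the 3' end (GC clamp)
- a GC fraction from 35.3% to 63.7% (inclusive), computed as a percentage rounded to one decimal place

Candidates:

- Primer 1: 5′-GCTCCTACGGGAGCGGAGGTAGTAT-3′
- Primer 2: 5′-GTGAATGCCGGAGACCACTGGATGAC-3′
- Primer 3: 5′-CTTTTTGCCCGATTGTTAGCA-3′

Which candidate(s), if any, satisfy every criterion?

Primer 3 only.

Primer 1 (25 nt, A=5 T=5 G=10 C=5): length 25, outside 19–24 ✗; 3' end TAT has 0 G/C, need ≥1 ✗; GC 15/25 = 60.0% ✓ — fails.
Primer 2 (26 nt, A=7 T=4 G=9 C=6): length 26, outside 19–24 ✗; 3' end GAC has 2 G/C ✓; GC 15/26 = 57.7% ✓ — fails.
Primer 3 (21 nt, A=3 T=9 G=4 C=5): length 21 ✓; 3' end GCA has 2 G/C ✓; GC 9/21 = 42.9% ✓ — passes.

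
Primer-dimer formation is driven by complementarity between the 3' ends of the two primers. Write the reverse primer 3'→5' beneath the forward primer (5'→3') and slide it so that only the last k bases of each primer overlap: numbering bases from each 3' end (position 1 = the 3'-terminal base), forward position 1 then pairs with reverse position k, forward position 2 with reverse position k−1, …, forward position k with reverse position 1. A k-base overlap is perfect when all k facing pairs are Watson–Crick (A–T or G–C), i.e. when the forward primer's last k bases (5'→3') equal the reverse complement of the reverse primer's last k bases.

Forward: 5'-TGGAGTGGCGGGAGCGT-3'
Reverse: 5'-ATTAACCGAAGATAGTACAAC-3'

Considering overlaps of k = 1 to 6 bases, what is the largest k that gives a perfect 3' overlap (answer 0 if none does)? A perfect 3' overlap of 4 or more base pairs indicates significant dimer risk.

Longest perfect overlap: 2 complementary base pairs; below the dimer-risk threshold (threshold 4).

Last 6 bases (5'→3') — forward …GAGCGT, reverse …TACAAC.
Reverse complement of the reverse primer's last 6 bases: GTTGTA; its first k bases are the reverse complement of the reverse primer's last k bases, so a perfect k-base overlap needs the forward primer's last k bases to equal them.
Comparing (forward last k vs required): k=1: T vs G ✗; k=2: GT vs GT ✓; k=3: CGT vs GTT ✗; k=4: GCGT vs GTTG ✗; k=5: AGCGT vs GTTGT ✗; k=6: GAGCGT vs GTTGTA ✗.
Only k = 2 is perfect, so the longest perfect 3' overlap is 2.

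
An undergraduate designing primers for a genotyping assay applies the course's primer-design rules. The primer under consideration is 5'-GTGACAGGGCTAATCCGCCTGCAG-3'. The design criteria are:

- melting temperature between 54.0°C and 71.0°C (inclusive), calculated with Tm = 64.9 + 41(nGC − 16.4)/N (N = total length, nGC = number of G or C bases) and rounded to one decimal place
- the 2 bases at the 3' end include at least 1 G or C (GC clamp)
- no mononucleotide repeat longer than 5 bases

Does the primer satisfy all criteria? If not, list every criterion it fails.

Base counts: A=5, T=4, G=8, C=7 (length 24).
Tm: Tm = 64.9 + 41·(15 − 16.4)/24 = 62.5°C ✓
GC clamp: 3' end AG has 1 G/C ✓
homopolymer run: longest run = 3 ✓

Meets all criteria.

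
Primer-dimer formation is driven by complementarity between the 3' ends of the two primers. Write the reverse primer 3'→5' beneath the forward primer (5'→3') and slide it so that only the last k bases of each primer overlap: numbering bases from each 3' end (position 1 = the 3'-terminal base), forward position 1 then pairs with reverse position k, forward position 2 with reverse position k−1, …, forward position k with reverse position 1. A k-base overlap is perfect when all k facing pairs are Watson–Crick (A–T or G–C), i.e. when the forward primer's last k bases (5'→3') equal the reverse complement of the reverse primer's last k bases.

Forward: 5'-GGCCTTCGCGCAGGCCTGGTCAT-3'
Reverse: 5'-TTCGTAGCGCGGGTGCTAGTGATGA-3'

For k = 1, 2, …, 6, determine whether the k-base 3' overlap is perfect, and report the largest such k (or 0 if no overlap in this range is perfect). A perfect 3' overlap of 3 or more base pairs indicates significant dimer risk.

Longest perfect overlap: 4 complementary base pairs; significant dimer risk (threshold 3).

Last 6 bases (5'→3') — forward …GGTCAT, reverse …TGATGA.
Reverse complement of the reverse primer's last 6 bases: TCATCA; its first k bases are the reverse complement of the reverse primer's last k bases, so a perfect k-base overlap needs the forward primer's last k bases to equal them.
Comparing (forward last k vs required): k=1: T vs T ✓; k=2: AT vs TC ✗; k=3: CAT vs TCA ✗; k=4: TCAT vs TCAT ✓; k=5: GTCAT vs TCATC ✗; k=6: GGTCAT vs TCATCA ✗.
Perfect overlaps at k = 1, 4; the largest is 4.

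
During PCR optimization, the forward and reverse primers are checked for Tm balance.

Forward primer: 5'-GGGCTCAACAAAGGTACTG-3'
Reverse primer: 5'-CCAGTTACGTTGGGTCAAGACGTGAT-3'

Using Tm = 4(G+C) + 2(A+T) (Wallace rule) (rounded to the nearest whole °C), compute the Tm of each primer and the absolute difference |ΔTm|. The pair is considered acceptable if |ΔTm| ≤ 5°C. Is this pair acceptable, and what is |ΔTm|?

|ΔTm| = 20°C; the pair is not acceptable.

Forward: A=6 T=3 G=6 C=4 → Tm = 2·9 + 4·10 = 58°C.
Reverse: A=6 T=7 G=8 C=5 → Tm = 2·13 + 4·13 = 78°C.
|ΔTm| = |58 − 78| = 20°C, > 5°C.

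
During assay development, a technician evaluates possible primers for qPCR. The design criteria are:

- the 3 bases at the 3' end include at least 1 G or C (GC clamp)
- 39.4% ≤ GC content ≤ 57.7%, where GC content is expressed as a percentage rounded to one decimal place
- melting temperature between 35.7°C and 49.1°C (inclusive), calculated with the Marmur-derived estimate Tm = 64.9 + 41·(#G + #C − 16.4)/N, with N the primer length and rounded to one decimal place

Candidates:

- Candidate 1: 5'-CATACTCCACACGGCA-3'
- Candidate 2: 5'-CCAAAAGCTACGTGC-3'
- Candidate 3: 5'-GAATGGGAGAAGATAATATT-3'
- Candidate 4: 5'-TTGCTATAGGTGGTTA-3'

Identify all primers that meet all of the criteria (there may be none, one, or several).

Candidate 1 and Candidate 2.

Candidate 1 (16 nt, A=5 T=2 G=2 C=7): 3' end GCA has 2 G/C ✓; GC 9/16 = 56.3% ✓; Tm = 64.9 + 41·(9 − 16.4)/16 = 45.9°C ✓ — passes.
Candidate 2 (15 nt, A=5 T=2 G=3 C=5): 3' end TGC has 2 G/C ✓; GC 8/15 = 53.3% ✓; Tm = 64.9 + 41·(8 − 16.4)/15 = 41.9°C ✓ — passes.
Candidate 3 (20 nt, A=9 T=5 G=6 C=0): 3' end ATT has 0 G/C, need ≥1 ✗; GC 6/20 = 30.0%, outside 39.4–57.7% ✗; Tm = 64.9 + 41·(6 − 16.4)/20 = 43.6°C ✓ — fails.
Candidate 4 (16 nt, A=3 T=7 G=5 C=1): 3' end TTA has 0 G/C, need ≥1 ✗; GC 6/16 = 37.5%, outside 39.4–57.7% ✗; Tm = 64.9 + 41·(6 − 16.4)/16 = 38.3°C ✓ — fails.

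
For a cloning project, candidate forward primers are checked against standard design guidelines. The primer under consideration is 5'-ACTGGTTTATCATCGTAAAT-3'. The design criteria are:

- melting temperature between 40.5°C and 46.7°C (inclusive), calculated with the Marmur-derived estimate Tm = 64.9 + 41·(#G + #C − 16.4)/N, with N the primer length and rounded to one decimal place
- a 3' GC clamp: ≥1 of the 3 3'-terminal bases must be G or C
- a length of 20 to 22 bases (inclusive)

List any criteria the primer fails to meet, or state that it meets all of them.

Fails: GC clamp.

Base counts: A=6, T=8, G=3, C=3 (length 20).
Tm: Tm = 64.9 + 41·(6 − 16.4)/20 = 43.6°C ✓
GC clamp: 3' end AAT has 0 G/C, need ≥1 ✗
length: length 20 ✓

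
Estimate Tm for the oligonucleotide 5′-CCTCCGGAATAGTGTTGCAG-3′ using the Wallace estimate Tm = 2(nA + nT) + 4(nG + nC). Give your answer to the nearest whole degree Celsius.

62°C

Base counts: A=4, T=5, G=6, C=5 (length 20).
Tm = 2·(4+5) + 4·(6+5) = 2·9 + 4·11 = 18 + 44 = 62°C.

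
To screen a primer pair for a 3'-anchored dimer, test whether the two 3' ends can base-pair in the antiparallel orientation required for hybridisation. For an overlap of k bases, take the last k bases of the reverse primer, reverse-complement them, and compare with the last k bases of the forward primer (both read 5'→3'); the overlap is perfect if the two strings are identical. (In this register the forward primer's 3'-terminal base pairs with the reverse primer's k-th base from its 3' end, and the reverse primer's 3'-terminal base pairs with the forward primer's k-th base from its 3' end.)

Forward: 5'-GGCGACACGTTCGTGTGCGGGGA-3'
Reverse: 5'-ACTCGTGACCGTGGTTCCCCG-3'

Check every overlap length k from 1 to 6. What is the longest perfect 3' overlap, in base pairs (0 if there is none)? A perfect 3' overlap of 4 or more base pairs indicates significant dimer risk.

Longest perfect overlap: 6 complementary base pairs; significant dimer risk (threshold 4).

Last 6 bases (5'→3') — forward …CGGGGA, reverse …TCCCCG.
Reverse complement of the reverse primer's last 6 bases: CGGGGA; its first k bases are the reverse complement of the reverse primer's last k bases, so a perfect k-base overlap needs the forward primer's last k bases to equal them.
Comparing (forward last k vs required): k=1: A vs C ✗; k=2: GA vs CG ✗; k=3: GGA vs CGG ✗; k=4: GGGA vs CGGG ✗; k=5: GGGGA vs CGGGG ✗; k=6: CGGGGA vs CGGGGA ✓.
Only k = 6 is perfect, so the longest perfect 3' overlap is 6.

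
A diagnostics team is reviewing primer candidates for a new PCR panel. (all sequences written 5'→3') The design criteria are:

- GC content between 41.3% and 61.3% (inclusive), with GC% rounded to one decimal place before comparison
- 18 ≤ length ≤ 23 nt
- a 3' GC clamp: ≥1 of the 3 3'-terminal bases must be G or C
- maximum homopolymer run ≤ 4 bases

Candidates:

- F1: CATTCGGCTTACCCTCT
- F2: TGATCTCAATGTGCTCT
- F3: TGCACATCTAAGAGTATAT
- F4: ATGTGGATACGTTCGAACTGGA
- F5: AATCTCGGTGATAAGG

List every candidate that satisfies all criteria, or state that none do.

F1 (17 nt, A=2 T=6 G=2 C=7): GC 9/17 = 52.9% ✓; length 17, outside 18–23 ✗; 3' end TCT has 1 G/C ✓; longest run = 3 ✓ — fails.
F2 (17 nt, A=3 T=7 G=3 C=4): GC 7/17 = 41.2%, outside 41.3–61.3% ✗; length 17, outside 18–23 ✗; 3' end TCT has 1 G/C ✓; longest run = 2 ✓ — fails.
F3 (19 nt, A=7 T=6 G=3 C=3): GC 6/19 = 31.6%, outside 41.3–61.3% ✗; length 19 ✓; 3' end TAT has 0 G/C, need ≥1 ✗; longest run = 2 ✓ — fails.
F4 (22 nt, A=6 T=6 G=7 C=3): GC 10/22 = 45.5% ✓; length 22 ✓; 3' end GGA has 2 G/C ✓; longest run = 2 ✓ — passes.
F5 (16 nt, A=5 T=4 G=5 C=2): GC 7/16 = 43.8% ✓; length 16, outside 18–23 ✗; 3' end AGG has 2 G/C ✓; longest run = 2 ✓ — fails.

F4 only.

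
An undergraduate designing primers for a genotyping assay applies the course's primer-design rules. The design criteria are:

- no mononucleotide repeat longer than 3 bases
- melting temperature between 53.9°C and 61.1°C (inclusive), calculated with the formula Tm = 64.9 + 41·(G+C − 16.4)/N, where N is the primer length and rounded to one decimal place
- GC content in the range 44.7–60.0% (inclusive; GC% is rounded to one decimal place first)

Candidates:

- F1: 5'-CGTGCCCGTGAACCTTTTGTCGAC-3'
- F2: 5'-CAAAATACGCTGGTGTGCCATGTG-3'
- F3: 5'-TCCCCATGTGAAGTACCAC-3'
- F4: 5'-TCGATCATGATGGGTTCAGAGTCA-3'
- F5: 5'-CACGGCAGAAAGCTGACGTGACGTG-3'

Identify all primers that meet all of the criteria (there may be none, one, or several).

F1 (24 nt, A=3 T=7 G=6 C=8): longest run = 4, exceeds 3 ✗; Tm = 64.9 + 41·(14 − 16.4)/24 = 60.8°C ✓; GC 14/24 = 58.3% ✓ — fails.
F2 (24 nt, A=6 T=6 G=7 C=5): longest run = 4, exceeds 3 ✗; Tm = 64.9 + 41·(12 − 16.4)/24 = 57.4°C ✓; GC 12/24 = 50.0% ✓ — fails.
F3 (19 nt, A=5 T=4 G=3 C=7): longest run = 4, exceeds 3 ✗; Tm = 64.9 + 41·(10 − 16.4)/19 = 51.1°C, outside 53.9–61.1°C ✗; GC 10/19 = 52.6% ✓ — fails.
F4 (24 nt, A=6 T=7 G=7 C=4): longest run = 3 ✓; Tm = 64.9 + 41·(11 − 16.4)/24 = 55.7°C ✓; GC 11/24 = 45.8% ✓ — passes.
F5 (25 nt, A=7 T=3 G=9 C=6): longest run = 3 ✓; Tm = 64.9 + 41·(15 − 16.4)/25 = 62.6°C, outside 53.9–61.1°C ✗; GC 15/25 = 60.0% ✓ — fails.

F4 only.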